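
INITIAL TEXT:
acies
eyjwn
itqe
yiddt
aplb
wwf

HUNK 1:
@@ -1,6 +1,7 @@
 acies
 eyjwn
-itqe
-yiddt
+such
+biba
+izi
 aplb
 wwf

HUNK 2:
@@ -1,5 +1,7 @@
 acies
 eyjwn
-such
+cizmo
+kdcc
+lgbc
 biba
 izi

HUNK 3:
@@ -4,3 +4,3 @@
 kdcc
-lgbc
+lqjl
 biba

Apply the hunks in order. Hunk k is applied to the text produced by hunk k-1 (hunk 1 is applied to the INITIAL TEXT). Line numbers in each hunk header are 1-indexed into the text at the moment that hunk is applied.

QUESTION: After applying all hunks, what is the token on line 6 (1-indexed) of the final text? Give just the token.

Hunk 1: at line 1 remove [itqe,yiddt] add [such,biba,izi] -> 7 lines: acies eyjwn such biba izi aplb wwf
Hunk 2: at line 1 remove [such] add [cizmo,kdcc,lgbc] -> 9 lines: acies eyjwn cizmo kdcc lgbc biba izi aplb wwf
Hunk 3: at line 4 remove [lgbc] add [lqjl] -> 9 lines: acies eyjwn cizmo kdcc lqjl biba izi aplb wwf
Final line 6: biba

Answer: biba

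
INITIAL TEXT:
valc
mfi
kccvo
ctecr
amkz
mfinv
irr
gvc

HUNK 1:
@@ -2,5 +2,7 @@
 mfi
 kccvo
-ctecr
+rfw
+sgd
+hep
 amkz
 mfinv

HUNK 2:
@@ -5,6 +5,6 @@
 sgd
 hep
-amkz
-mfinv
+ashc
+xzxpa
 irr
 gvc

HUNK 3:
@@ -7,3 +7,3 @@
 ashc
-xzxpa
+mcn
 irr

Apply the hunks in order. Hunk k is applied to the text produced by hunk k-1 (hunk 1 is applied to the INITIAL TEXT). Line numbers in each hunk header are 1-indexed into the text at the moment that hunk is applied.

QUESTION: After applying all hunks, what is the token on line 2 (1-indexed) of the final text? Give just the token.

Hunk 1: at line 2 remove [ctecr] add [rfw,sgd,hep] -> 10 lines: valc mfi kccvo rfw sgd hep amkz mfinv irr gvc
Hunk 2: at line 5 remove [amkz,mfinv] add [ashc,xzxpa] -> 10 lines: valc mfi kccvo rfw sgd hep ashc xzxpa irr gvc
Hunk 3: at line 7 remove [xzxpa] add [mcn] -> 10 lines: valc mfi kccvo rfw sgd hep ashc mcn irr gvc
Final line 2: mfi

Answer: mfi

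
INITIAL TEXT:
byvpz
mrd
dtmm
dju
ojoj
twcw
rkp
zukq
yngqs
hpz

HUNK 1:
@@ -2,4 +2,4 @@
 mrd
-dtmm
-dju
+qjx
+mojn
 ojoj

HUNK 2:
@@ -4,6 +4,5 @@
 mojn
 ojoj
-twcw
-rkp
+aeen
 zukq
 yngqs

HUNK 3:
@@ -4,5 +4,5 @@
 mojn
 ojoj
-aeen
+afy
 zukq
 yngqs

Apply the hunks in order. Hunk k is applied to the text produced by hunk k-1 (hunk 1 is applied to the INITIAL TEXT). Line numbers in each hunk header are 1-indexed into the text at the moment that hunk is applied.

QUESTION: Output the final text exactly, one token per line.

Hunk 1: at line 2 remove [dtmm,dju] add [qjx,mojn] -> 10 lines: byvpz mrd qjx mojn ojoj twcw rkp zukq yngqs hpz
Hunk 2: at line 4 remove [twcw,rkp] add [aeen] -> 9 lines: byvpz mrd qjx mojn ojoj aeen zukq yngqs hpz
Hunk 3: at line 4 remove [aeen] add [afy] -> 9 lines: byvpz mrd qjx mojn ojoj afy zukq yngqs hpz

Answer: byvpz
mrd
qjx
mojn
ojoj
afy
zukq
yngqs
hpz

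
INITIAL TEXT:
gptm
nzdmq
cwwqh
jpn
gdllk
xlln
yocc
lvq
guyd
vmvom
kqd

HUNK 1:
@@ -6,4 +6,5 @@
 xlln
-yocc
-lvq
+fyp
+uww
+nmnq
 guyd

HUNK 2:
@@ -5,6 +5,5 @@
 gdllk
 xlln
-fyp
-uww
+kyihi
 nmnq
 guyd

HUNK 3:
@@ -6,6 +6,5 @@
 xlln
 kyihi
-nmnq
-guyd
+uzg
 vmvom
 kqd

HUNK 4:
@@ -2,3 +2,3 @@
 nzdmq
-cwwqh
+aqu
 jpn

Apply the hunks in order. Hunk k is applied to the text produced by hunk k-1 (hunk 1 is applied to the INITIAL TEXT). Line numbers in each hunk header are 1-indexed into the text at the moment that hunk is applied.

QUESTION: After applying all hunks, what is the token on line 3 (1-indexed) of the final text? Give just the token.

Answer: aqu

Derivation:
Hunk 1: at line 6 remove [yocc,lvq] add [fyp,uww,nmnq] -> 12 lines: gptm nzdmq cwwqh jpn gdllk xlln fyp uww nmnq guyd vmvom kqd
Hunk 2: at line 5 remove [fyp,uww] add [kyihi] -> 11 lines: gptm nzdmq cwwqh jpn gdllk xlln kyihi nmnq guyd vmvom kqd
Hunk 3: at line 6 remove [nmnq,guyd] add [uzg] -> 10 lines: gptm nzdmq cwwqh jpn gdllk xlln kyihi uzg vmvom kqd
Hunk 4: at line 2 remove [cwwqh] add [aqu] -> 10 lines: gptm nzdmq aqu jpn gdllk xlln kyihi uzg vmvom kqd
Final line 3: aqu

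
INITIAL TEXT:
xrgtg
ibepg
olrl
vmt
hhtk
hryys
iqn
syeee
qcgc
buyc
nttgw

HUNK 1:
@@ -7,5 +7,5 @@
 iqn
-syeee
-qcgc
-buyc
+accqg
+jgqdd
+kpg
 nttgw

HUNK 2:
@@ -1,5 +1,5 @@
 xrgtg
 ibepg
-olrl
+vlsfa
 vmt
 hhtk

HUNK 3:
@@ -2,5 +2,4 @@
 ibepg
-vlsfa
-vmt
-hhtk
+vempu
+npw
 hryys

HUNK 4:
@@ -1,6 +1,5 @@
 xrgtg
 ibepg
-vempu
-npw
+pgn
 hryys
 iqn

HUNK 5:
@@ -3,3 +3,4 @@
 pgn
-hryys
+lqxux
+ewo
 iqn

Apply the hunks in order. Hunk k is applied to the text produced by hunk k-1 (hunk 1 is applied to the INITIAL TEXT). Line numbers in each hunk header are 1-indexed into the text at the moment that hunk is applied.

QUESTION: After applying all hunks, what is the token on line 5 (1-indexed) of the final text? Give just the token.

Hunk 1: at line 7 remove [syeee,qcgc,buyc] add [accqg,jgqdd,kpg] -> 11 lines: xrgtg ibepg olrl vmt hhtk hryys iqn accqg jgqdd kpg nttgw
Hunk 2: at line 1 remove [olrl] add [vlsfa] -> 11 lines: xrgtg ibepg vlsfa vmt hhtk hryys iqn accqg jgqdd kpg nttgw
Hunk 3: at line 2 remove [vlsfa,vmt,hhtk] add [vempu,npw] -> 10 lines: xrgtg ibepg vempu npw hryys iqn accqg jgqdd kpg nttgw
Hunk 4: at line 1 remove [vempu,npw] add [pgn] -> 9 lines: xrgtg ibepg pgn hryys iqn accqg jgqdd kpg nttgw
Hunk 5: at line 3 remove [hryys] add [lqxux,ewo] -> 10 lines: xrgtg ibepg pgn lqxux ewo iqn accqg jgqdd kpg nttgw
Final line 5: ewo

Answer: ewo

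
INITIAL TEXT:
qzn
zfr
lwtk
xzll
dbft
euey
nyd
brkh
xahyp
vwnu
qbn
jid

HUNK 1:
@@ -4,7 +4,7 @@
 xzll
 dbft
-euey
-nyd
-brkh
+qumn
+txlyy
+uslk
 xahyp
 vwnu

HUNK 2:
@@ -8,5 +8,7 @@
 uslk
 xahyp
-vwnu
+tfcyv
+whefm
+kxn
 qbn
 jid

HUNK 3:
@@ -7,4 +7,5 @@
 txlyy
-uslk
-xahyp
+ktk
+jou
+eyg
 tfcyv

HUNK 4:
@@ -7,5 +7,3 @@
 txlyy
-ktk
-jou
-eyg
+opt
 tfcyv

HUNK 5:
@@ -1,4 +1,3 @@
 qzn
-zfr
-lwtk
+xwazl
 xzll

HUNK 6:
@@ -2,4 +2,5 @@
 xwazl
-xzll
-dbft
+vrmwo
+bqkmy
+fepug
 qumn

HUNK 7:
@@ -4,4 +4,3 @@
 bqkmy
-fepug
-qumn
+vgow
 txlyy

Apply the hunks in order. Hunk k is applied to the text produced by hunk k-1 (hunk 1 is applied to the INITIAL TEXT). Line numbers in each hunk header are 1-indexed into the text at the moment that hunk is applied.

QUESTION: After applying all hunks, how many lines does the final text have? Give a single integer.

Answer: 12

Derivation:
Hunk 1: at line 4 remove [euey,nyd,brkh] add [qumn,txlyy,uslk] -> 12 lines: qzn zfr lwtk xzll dbft qumn txlyy uslk xahyp vwnu qbn jid
Hunk 2: at line 8 remove [vwnu] add [tfcyv,whefm,kxn] -> 14 lines: qzn zfr lwtk xzll dbft qumn txlyy uslk xahyp tfcyv whefm kxn qbn jid
Hunk 3: at line 7 remove [uslk,xahyp] add [ktk,jou,eyg] -> 15 lines: qzn zfr lwtk xzll dbft qumn txlyy ktk jou eyg tfcyv whefm kxn qbn jid
Hunk 4: at line 7 remove [ktk,jou,eyg] add [opt] -> 13 lines: qzn zfr lwtk xzll dbft qumn txlyy opt tfcyv whefm kxn qbn jid
Hunk 5: at line 1 remove [zfr,lwtk] add [xwazl] -> 12 lines: qzn xwazl xzll dbft qumn txlyy opt tfcyv whefm kxn qbn jid
Hunk 6: at line 2 remove [xzll,dbft] add [vrmwo,bqkmy,fepug] -> 13 lines: qzn xwazl vrmwo bqkmy fepug qumn txlyy opt tfcyv whefm kxn qbn jid
Hunk 7: at line 4 remove [fepug,qumn] add [vgow] -> 12 lines: qzn xwazl vrmwo bqkmy vgow txlyy opt tfcyv whefm kxn qbn jid
Final line count: 12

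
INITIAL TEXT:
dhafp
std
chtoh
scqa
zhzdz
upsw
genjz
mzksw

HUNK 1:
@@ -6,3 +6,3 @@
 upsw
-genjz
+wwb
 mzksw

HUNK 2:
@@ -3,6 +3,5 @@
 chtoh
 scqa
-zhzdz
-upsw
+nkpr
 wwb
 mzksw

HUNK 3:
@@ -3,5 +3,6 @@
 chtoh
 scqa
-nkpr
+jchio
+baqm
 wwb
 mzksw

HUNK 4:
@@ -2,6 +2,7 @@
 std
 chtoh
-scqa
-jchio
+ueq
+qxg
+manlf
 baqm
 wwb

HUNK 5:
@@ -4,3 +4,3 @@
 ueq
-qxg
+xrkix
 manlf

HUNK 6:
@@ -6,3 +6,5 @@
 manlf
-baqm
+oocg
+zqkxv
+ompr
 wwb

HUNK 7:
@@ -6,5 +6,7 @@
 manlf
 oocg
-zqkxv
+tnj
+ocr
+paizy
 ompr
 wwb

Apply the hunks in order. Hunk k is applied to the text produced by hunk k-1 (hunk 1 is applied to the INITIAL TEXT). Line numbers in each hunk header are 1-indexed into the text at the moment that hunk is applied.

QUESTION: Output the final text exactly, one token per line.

Hunk 1: at line 6 remove [genjz] add [wwb] -> 8 lines: dhafp std chtoh scqa zhzdz upsw wwb mzksw
Hunk 2: at line 3 remove [zhzdz,upsw] add [nkpr] -> 7 lines: dhafp std chtoh scqa nkpr wwb mzksw
Hunk 3: at line 3 remove [nkpr] add [jchio,baqm] -> 8 lines: dhafp std chtoh scqa jchio baqm wwb mzksw
Hunk 4: at line 2 remove [scqa,jchio] add [ueq,qxg,manlf] -> 9 lines: dhafp std chtoh ueq qxg manlf baqm wwb mzksw
Hunk 5: at line 4 remove [qxg] add [xrkix] -> 9 lines: dhafp std chtoh ueq xrkix manlf baqm wwb mzksw
Hunk 6: at line 6 remove [baqm] add [oocg,zqkxv,ompr] -> 11 lines: dhafp std chtoh ueq xrkix manlf oocg zqkxv ompr wwb mzksw
Hunk 7: at line 6 remove [zqkxv] add [tnj,ocr,paizy] -> 13 lines: dhafp std chtoh ueq xrkix manlf oocg tnj ocr paizy ompr wwb mzksw

Answer: dhafp
std
chtoh
ueq
xrkix
manlf
oocg
tnj
ocr
paizy
ompr
wwb
mzksw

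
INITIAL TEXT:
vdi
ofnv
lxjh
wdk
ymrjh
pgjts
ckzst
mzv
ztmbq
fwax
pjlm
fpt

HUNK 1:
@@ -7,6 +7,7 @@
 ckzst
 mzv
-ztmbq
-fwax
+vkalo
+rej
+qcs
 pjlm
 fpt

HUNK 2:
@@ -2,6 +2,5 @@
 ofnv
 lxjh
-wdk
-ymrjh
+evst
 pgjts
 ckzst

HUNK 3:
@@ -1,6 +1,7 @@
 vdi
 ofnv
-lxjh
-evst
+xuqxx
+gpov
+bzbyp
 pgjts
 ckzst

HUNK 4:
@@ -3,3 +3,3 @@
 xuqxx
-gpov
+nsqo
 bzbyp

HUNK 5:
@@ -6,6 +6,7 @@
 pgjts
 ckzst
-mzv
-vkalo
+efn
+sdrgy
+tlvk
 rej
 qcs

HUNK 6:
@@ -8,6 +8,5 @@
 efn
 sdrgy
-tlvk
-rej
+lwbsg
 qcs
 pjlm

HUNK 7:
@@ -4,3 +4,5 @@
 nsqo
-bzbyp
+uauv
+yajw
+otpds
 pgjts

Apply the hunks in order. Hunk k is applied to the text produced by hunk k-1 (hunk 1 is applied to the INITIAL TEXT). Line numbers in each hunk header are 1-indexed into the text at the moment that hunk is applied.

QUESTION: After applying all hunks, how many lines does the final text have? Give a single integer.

Hunk 1: at line 7 remove [ztmbq,fwax] add [vkalo,rej,qcs] -> 13 lines: vdi ofnv lxjh wdk ymrjh pgjts ckzst mzv vkalo rej qcs pjlm fpt
Hunk 2: at line 2 remove [wdk,ymrjh] add [evst] -> 12 lines: vdi ofnv lxjh evst pgjts ckzst mzv vkalo rej qcs pjlm fpt
Hunk 3: at line 1 remove [lxjh,evst] add [xuqxx,gpov,bzbyp] -> 13 lines: vdi ofnv xuqxx gpov bzbyp pgjts ckzst mzv vkalo rej qcs pjlm fpt
Hunk 4: at line 3 remove [gpov] add [nsqo] -> 13 lines: vdi ofnv xuqxx nsqo bzbyp pgjts ckzst mzv vkalo rej qcs pjlm fpt
Hunk 5: at line 6 remove [mzv,vkalo] add [efn,sdrgy,tlvk] -> 14 lines: vdi ofnv xuqxx nsqo bzbyp pgjts ckzst efn sdrgy tlvk rej qcs pjlm fpt
Hunk 6: at line 8 remove [tlvk,rej] add [lwbsg] -> 13 lines: vdi ofnv xuqxx nsqo bzbyp pgjts ckzst efn sdrgy lwbsg qcs pjlm fpt
Hunk 7: at line 4 remove [bzbyp] add [uauv,yajw,otpds] -> 15 lines: vdi ofnv xuqxx nsqo uauv yajw otpds pgjts ckzst efn sdrgy lwbsg qcs pjlm fpt
Final line count: 15

Answer: 15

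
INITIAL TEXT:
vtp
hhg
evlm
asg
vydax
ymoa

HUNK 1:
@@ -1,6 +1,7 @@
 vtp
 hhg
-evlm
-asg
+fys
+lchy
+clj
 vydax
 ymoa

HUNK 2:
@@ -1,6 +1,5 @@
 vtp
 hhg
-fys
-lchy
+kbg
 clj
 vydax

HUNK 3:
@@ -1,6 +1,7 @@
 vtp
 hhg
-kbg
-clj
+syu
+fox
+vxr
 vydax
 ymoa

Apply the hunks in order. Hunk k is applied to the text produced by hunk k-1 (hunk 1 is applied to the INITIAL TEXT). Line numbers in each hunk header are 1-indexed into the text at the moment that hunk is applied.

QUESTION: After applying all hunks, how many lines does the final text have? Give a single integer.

Answer: 7

Derivation:
Hunk 1: at line 1 remove [evlm,asg] add [fys,lchy,clj] -> 7 lines: vtp hhg fys lchy clj vydax ymoa
Hunk 2: at line 1 remove [fys,lchy] add [kbg] -> 6 lines: vtp hhg kbg clj vydax ymoa
Hunk 3: at line 1 remove [kbg,clj] add [syu,fox,vxr] -> 7 lines: vtp hhg syu fox vxr vydax ymoa
Final line count: 7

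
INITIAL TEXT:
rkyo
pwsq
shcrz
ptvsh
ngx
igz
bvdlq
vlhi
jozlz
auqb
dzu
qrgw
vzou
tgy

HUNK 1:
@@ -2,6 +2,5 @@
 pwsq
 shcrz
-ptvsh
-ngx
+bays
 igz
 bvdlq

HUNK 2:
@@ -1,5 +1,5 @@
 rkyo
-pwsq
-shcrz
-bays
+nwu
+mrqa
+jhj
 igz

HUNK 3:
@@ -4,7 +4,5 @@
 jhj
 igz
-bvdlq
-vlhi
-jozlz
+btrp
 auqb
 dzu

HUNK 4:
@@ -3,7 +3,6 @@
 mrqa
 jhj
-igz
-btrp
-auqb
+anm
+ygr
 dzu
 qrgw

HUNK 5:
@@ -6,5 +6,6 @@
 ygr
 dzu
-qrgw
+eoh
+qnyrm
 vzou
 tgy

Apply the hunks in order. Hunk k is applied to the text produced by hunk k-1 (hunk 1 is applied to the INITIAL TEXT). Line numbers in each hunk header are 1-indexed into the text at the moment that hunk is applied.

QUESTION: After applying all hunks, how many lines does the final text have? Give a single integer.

Hunk 1: at line 2 remove [ptvsh,ngx] add [bays] -> 13 lines: rkyo pwsq shcrz bays igz bvdlq vlhi jozlz auqb dzu qrgw vzou tgy
Hunk 2: at line 1 remove [pwsq,shcrz,bays] add [nwu,mrqa,jhj] -> 13 lines: rkyo nwu mrqa jhj igz bvdlq vlhi jozlz auqb dzu qrgw vzou tgy
Hunk 3: at line 4 remove [bvdlq,vlhi,jozlz] add [btrp] -> 11 lines: rkyo nwu mrqa jhj igz btrp auqb dzu qrgw vzou tgy
Hunk 4: at line 3 remove [igz,btrp,auqb] add [anm,ygr] -> 10 lines: rkyo nwu mrqa jhj anm ygr dzu qrgw vzou tgy
Hunk 5: at line 6 remove [qrgw] add [eoh,qnyrm] -> 11 lines: rkyo nwu mrqa jhj anm ygr dzu eoh qnyrm vzou tgy
Final line count: 11

Answer: 11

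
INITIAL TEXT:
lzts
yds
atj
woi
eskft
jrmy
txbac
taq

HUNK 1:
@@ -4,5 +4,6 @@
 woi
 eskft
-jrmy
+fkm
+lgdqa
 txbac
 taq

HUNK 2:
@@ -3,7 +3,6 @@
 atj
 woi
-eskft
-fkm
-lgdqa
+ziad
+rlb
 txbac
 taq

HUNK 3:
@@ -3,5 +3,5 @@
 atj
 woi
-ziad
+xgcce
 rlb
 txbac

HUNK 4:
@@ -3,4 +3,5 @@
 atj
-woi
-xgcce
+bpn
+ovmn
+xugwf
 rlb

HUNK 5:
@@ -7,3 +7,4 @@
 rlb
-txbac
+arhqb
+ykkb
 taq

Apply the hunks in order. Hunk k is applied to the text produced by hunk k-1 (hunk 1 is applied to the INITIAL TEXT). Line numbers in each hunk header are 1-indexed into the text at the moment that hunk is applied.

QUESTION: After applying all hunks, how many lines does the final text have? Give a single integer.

Answer: 10

Derivation:
Hunk 1: at line 4 remove [jrmy] add [fkm,lgdqa] -> 9 lines: lzts yds atj woi eskft fkm lgdqa txbac taq
Hunk 2: at line 3 remove [eskft,fkm,lgdqa] add [ziad,rlb] -> 8 lines: lzts yds atj woi ziad rlb txbac taq
Hunk 3: at line 3 remove [ziad] add [xgcce] -> 8 lines: lzts yds atj woi xgcce rlb txbac taq
Hunk 4: at line 3 remove [woi,xgcce] add [bpn,ovmn,xugwf] -> 9 lines: lzts yds atj bpn ovmn xugwf rlb txbac taq
Hunk 5: at line 7 remove [txbac] add [arhqb,ykkb] -> 10 lines: lzts yds atj bpn ovmn xugwf rlb arhqb ykkb taq
Final line count: 10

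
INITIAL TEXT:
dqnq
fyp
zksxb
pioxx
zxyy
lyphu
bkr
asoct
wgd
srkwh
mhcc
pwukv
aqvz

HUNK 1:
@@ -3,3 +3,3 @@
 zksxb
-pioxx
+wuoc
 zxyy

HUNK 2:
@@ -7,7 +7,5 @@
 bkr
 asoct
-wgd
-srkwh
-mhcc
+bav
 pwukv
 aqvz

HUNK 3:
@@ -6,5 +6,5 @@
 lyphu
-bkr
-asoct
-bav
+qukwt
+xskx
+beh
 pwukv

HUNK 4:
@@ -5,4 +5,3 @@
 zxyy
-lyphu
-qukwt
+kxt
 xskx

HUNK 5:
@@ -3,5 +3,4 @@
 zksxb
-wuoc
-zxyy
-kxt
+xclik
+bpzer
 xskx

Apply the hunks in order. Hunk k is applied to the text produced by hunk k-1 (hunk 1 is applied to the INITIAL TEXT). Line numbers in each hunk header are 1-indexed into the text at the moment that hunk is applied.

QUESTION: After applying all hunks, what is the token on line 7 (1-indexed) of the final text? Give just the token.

Hunk 1: at line 3 remove [pioxx] add [wuoc] -> 13 lines: dqnq fyp zksxb wuoc zxyy lyphu bkr asoct wgd srkwh mhcc pwukv aqvz
Hunk 2: at line 7 remove [wgd,srkwh,mhcc] add [bav] -> 11 lines: dqnq fyp zksxb wuoc zxyy lyphu bkr asoct bav pwukv aqvz
Hunk 3: at line 6 remove [bkr,asoct,bav] add [qukwt,xskx,beh] -> 11 lines: dqnq fyp zksxb wuoc zxyy lyphu qukwt xskx beh pwukv aqvz
Hunk 4: at line 5 remove [lyphu,qukwt] add [kxt] -> 10 lines: dqnq fyp zksxb wuoc zxyy kxt xskx beh pwukv aqvz
Hunk 5: at line 3 remove [wuoc,zxyy,kxt] add [xclik,bpzer] -> 9 lines: dqnq fyp zksxb xclik bpzer xskx beh pwukv aqvz
Final line 7: beh

Answer: beh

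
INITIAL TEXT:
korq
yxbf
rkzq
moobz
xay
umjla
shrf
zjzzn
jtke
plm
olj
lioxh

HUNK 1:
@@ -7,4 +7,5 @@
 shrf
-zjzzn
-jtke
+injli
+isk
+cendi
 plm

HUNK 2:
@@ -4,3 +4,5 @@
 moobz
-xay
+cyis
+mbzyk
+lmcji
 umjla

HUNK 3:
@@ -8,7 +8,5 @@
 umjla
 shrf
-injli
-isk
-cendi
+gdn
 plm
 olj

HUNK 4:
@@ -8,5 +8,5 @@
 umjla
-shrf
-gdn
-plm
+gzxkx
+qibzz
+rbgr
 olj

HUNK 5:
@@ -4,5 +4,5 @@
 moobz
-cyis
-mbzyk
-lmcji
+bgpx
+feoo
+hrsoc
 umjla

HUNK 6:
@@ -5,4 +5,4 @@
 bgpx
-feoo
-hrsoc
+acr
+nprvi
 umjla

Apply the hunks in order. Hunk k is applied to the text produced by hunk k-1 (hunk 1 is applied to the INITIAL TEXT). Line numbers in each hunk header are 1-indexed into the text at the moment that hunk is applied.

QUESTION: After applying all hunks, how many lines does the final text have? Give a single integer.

Hunk 1: at line 7 remove [zjzzn,jtke] add [injli,isk,cendi] -> 13 lines: korq yxbf rkzq moobz xay umjla shrf injli isk cendi plm olj lioxh
Hunk 2: at line 4 remove [xay] add [cyis,mbzyk,lmcji] -> 15 lines: korq yxbf rkzq moobz cyis mbzyk lmcji umjla shrf injli isk cendi plm olj lioxh
Hunk 3: at line 8 remove [injli,isk,cendi] add [gdn] -> 13 lines: korq yxbf rkzq moobz cyis mbzyk lmcji umjla shrf gdn plm olj lioxh
Hunk 4: at line 8 remove [shrf,gdn,plm] add [gzxkx,qibzz,rbgr] -> 13 lines: korq yxbf rkzq moobz cyis mbzyk lmcji umjla gzxkx qibzz rbgr olj lioxh
Hunk 5: at line 4 remove [cyis,mbzyk,lmcji] add [bgpx,feoo,hrsoc] -> 13 lines: korq yxbf rkzq moobz bgpx feoo hrsoc umjla gzxkx qibzz rbgr olj lioxh
Hunk 6: at line 5 remove [feoo,hrsoc] add [acr,nprvi] -> 13 lines: korq yxbf rkzq moobz bgpx acr nprvi umjla gzxkx qibzz rbgr olj lioxh
Final line count: 13

Answer: 13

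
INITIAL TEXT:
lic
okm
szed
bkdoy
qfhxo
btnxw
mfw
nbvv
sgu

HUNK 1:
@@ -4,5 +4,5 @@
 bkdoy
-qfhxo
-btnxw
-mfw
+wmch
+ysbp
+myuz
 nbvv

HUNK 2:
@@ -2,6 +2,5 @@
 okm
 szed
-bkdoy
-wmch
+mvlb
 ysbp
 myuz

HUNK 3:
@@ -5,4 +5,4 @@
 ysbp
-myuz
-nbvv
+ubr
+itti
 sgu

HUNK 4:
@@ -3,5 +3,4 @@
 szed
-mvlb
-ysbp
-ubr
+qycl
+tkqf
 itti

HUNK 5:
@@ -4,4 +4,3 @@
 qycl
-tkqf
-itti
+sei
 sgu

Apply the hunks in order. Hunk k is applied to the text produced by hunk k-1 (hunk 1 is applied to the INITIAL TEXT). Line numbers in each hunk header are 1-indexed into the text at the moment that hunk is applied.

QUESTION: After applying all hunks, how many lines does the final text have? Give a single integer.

Hunk 1: at line 4 remove [qfhxo,btnxw,mfw] add [wmch,ysbp,myuz] -> 9 lines: lic okm szed bkdoy wmch ysbp myuz nbvv sgu
Hunk 2: at line 2 remove [bkdoy,wmch] add [mvlb] -> 8 lines: lic okm szed mvlb ysbp myuz nbvv sgu
Hunk 3: at line 5 remove [myuz,nbvv] add [ubr,itti] -> 8 lines: lic okm szed mvlb ysbp ubr itti sgu
Hunk 4: at line 3 remove [mvlb,ysbp,ubr] add [qycl,tkqf] -> 7 lines: lic okm szed qycl tkqf itti sgu
Hunk 5: at line 4 remove [tkqf,itti] add [sei] -> 6 lines: lic okm szed qycl sei sgu
Final line count: 6

Answer: 6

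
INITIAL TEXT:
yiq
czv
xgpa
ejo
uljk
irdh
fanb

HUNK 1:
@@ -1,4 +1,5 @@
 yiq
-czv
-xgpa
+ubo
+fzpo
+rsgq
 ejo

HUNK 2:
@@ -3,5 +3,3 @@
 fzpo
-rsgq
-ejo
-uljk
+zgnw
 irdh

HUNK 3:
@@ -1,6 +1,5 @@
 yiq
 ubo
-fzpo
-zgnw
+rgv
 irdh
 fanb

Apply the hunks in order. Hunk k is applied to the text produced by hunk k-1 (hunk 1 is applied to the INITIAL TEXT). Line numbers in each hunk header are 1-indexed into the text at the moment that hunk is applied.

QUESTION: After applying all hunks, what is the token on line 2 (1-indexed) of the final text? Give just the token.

Hunk 1: at line 1 remove [czv,xgpa] add [ubo,fzpo,rsgq] -> 8 lines: yiq ubo fzpo rsgq ejo uljk irdh fanb
Hunk 2: at line 3 remove [rsgq,ejo,uljk] add [zgnw] -> 6 lines: yiq ubo fzpo zgnw irdh fanb
Hunk 3: at line 1 remove [fzpo,zgnw] add [rgv] -> 5 lines: yiq ubo rgv irdh fanb
Final line 2: ubo

Answer: ubo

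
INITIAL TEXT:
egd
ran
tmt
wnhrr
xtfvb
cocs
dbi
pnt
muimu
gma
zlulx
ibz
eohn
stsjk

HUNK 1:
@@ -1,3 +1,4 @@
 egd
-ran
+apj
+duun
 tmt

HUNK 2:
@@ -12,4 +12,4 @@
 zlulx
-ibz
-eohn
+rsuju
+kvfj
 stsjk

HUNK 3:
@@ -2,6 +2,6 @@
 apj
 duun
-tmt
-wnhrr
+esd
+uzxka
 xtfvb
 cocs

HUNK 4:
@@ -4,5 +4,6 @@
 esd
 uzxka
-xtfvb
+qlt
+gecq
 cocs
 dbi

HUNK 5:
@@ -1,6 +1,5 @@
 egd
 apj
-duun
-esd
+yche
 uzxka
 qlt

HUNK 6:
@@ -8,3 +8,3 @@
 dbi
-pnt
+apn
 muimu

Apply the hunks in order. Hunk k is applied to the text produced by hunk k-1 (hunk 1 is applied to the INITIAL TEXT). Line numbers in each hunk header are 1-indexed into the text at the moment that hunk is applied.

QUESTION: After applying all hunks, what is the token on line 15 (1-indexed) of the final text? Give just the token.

Hunk 1: at line 1 remove [ran] add [apj,duun] -> 15 lines: egd apj duun tmt wnhrr xtfvb cocs dbi pnt muimu gma zlulx ibz eohn stsjk
Hunk 2: at line 12 remove [ibz,eohn] add [rsuju,kvfj] -> 15 lines: egd apj duun tmt wnhrr xtfvb cocs dbi pnt muimu gma zlulx rsuju kvfj stsjk
Hunk 3: at line 2 remove [tmt,wnhrr] add [esd,uzxka] -> 15 lines: egd apj duun esd uzxka xtfvb cocs dbi pnt muimu gma zlulx rsuju kvfj stsjk
Hunk 4: at line 4 remove [xtfvb] add [qlt,gecq] -> 16 lines: egd apj duun esd uzxka qlt gecq cocs dbi pnt muimu gma zlulx rsuju kvfj stsjk
Hunk 5: at line 1 remove [duun,esd] add [yche] -> 15 lines: egd apj yche uzxka qlt gecq cocs dbi pnt muimu gma zlulx rsuju kvfj stsjk
Hunk 6: at line 8 remove [pnt] add [apn] -> 15 lines: egd apj yche uzxka qlt gecq cocs dbi apn muimu gma zlulx rsuju kvfj stsjk
Final line 15: stsjk

Answer: stsjk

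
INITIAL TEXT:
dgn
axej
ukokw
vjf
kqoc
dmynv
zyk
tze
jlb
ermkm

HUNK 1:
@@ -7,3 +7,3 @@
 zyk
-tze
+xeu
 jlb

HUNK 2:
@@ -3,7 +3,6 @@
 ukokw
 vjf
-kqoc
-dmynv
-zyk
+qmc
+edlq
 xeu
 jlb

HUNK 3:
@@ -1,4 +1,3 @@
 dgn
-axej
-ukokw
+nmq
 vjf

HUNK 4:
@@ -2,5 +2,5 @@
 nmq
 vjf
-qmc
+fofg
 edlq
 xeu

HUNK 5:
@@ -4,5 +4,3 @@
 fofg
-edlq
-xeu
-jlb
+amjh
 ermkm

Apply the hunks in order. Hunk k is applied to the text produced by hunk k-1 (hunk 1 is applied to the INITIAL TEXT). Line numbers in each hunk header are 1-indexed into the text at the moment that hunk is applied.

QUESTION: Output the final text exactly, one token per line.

Hunk 1: at line 7 remove [tze] add [xeu] -> 10 lines: dgn axej ukokw vjf kqoc dmynv zyk xeu jlb ermkm
Hunk 2: at line 3 remove [kqoc,dmynv,zyk] add [qmc,edlq] -> 9 lines: dgn axej ukokw vjf qmc edlq xeu jlb ermkm
Hunk 3: at line 1 remove [axej,ukokw] add [nmq] -> 8 lines: dgn nmq vjf qmc edlq xeu jlb ermkm
Hunk 4: at line 2 remove [qmc] add [fofg] -> 8 lines: dgn nmq vjf fofg edlq xeu jlb ermkm
Hunk 5: at line 4 remove [edlq,xeu,jlb] add [amjh] -> 6 lines: dgn nmq vjf fofg amjh ermkm

Answer: dgn
nmq
vjf
fofg
amjh
ermkm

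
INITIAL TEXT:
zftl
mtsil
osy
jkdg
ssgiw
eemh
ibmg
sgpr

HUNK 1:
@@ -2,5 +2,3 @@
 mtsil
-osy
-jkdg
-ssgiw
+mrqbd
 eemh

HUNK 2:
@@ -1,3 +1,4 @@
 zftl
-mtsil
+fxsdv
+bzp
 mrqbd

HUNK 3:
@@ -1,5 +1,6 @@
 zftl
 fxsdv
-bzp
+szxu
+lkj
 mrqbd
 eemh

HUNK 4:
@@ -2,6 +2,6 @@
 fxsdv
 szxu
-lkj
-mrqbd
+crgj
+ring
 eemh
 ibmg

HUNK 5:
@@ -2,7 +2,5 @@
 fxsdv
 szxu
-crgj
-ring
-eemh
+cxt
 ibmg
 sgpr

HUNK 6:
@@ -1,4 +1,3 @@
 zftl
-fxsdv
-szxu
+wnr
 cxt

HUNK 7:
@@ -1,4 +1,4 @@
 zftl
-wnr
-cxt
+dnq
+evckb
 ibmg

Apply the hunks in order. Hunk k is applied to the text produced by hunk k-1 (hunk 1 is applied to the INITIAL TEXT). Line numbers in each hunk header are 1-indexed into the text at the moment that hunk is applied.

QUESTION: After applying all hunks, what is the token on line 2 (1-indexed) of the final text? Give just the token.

Hunk 1: at line 2 remove [osy,jkdg,ssgiw] add [mrqbd] -> 6 lines: zftl mtsil mrqbd eemh ibmg sgpr
Hunk 2: at line 1 remove [mtsil] add [fxsdv,bzp] -> 7 lines: zftl fxsdv bzp mrqbd eemh ibmg sgpr
Hunk 3: at line 1 remove [bzp] add [szxu,lkj] -> 8 lines: zftl fxsdv szxu lkj mrqbd eemh ibmg sgpr
Hunk 4: at line 2 remove [lkj,mrqbd] add [crgj,ring] -> 8 lines: zftl fxsdv szxu crgj ring eemh ibmg sgpr
Hunk 5: at line 2 remove [crgj,ring,eemh] add [cxt] -> 6 lines: zftl fxsdv szxu cxt ibmg sgpr
Hunk 6: at line 1 remove [fxsdv,szxu] add [wnr] -> 5 lines: zftl wnr cxt ibmg sgpr
Hunk 7: at line 1 remove [wnr,cxt] add [dnq,evckb] -> 5 lines: zftl dnq evckb ibmg sgpr
Final line 2: dnq

Answer: dnq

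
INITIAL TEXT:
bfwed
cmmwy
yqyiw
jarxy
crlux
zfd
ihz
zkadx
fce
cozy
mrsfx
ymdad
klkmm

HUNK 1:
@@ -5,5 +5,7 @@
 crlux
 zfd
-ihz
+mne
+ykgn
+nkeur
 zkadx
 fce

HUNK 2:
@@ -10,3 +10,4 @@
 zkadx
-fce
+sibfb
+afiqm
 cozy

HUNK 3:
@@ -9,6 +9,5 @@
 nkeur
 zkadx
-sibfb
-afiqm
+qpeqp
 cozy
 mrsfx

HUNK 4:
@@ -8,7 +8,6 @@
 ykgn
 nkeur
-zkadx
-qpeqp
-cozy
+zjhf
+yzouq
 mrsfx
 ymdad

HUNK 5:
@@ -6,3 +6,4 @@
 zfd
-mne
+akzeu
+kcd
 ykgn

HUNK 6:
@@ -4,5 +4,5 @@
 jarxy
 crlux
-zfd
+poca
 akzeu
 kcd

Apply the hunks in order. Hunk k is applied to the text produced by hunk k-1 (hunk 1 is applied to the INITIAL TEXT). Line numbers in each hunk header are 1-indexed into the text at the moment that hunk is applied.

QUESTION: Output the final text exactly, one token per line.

Hunk 1: at line 5 remove [ihz] add [mne,ykgn,nkeur] -> 15 lines: bfwed cmmwy yqyiw jarxy crlux zfd mne ykgn nkeur zkadx fce cozy mrsfx ymdad klkmm
Hunk 2: at line 10 remove [fce] add [sibfb,afiqm] -> 16 lines: bfwed cmmwy yqyiw jarxy crlux zfd mne ykgn nkeur zkadx sibfb afiqm cozy mrsfx ymdad klkmm
Hunk 3: at line 9 remove [sibfb,afiqm] add [qpeqp] -> 15 lines: bfwed cmmwy yqyiw jarxy crlux zfd mne ykgn nkeur zkadx qpeqp cozy mrsfx ymdad klkmm
Hunk 4: at line 8 remove [zkadx,qpeqp,cozy] add [zjhf,yzouq] -> 14 lines: bfwed cmmwy yqyiw jarxy crlux zfd mne ykgn nkeur zjhf yzouq mrsfx ymdad klkmm
Hunk 5: at line 6 remove [mne] add [akzeu,kcd] -> 15 lines: bfwed cmmwy yqyiw jarxy crlux zfd akzeu kcd ykgn nkeur zjhf yzouq mrsfx ymdad klkmm
Hunk 6: at line 4 remove [zfd] add [poca] -> 15 lines: bfwed cmmwy yqyiw jarxy crlux poca akzeu kcd ykgn nkeur zjhf yzouq mrsfx ymdad klkmm

Answer: bfwed
cmmwy
yqyiw
jarxy
crlux
poca
akzeu
kcd
ykgn
nkeur
zjhf
yzouq
mrsfx
ymdad
klkmm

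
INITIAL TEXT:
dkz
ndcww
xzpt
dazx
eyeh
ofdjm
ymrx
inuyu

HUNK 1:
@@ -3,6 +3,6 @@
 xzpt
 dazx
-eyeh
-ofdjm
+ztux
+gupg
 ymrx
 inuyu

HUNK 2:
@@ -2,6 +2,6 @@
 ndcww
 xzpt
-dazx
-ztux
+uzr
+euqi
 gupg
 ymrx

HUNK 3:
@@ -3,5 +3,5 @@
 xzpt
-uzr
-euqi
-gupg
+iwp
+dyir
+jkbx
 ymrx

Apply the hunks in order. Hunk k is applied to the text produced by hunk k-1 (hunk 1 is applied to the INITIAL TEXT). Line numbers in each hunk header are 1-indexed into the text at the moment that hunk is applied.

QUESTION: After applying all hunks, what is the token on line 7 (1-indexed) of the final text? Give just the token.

Answer: ymrx

Derivation:
Hunk 1: at line 3 remove [eyeh,ofdjm] add [ztux,gupg] -> 8 lines: dkz ndcww xzpt dazx ztux gupg ymrx inuyu
Hunk 2: at line 2 remove [dazx,ztux] add [uzr,euqi] -> 8 lines: dkz ndcww xzpt uzr euqi gupg ymrx inuyu
Hunk 3: at line 3 remove [uzr,euqi,gupg] add [iwp,dyir,jkbx] -> 8 lines: dkz ndcww xzpt iwp dyir jkbx ymrx inuyu
Final line 7: ymrx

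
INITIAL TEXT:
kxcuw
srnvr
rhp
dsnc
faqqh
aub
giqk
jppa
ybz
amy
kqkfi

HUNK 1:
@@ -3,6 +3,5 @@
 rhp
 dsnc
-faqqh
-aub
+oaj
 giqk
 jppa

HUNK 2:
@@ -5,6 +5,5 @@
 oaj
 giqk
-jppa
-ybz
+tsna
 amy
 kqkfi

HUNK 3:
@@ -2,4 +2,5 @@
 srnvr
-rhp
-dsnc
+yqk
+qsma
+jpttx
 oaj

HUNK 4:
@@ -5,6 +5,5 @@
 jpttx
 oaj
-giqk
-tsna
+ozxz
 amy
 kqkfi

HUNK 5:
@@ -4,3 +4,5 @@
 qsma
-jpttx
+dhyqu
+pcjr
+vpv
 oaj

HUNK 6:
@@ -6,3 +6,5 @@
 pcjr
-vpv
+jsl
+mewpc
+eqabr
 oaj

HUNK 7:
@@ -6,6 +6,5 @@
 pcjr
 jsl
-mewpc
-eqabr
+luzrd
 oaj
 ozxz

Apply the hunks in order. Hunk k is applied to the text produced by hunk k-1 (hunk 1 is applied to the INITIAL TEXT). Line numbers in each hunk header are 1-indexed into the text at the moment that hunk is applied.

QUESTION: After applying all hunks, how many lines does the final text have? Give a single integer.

Hunk 1: at line 3 remove [faqqh,aub] add [oaj] -> 10 lines: kxcuw srnvr rhp dsnc oaj giqk jppa ybz amy kqkfi
Hunk 2: at line 5 remove [jppa,ybz] add [tsna] -> 9 lines: kxcuw srnvr rhp dsnc oaj giqk tsna amy kqkfi
Hunk 3: at line 2 remove [rhp,dsnc] add [yqk,qsma,jpttx] -> 10 lines: kxcuw srnvr yqk qsma jpttx oaj giqk tsna amy kqkfi
Hunk 4: at line 5 remove [giqk,tsna] add [ozxz] -> 9 lines: kxcuw srnvr yqk qsma jpttx oaj ozxz amy kqkfi
Hunk 5: at line 4 remove [jpttx] add [dhyqu,pcjr,vpv] -> 11 lines: kxcuw srnvr yqk qsma dhyqu pcjr vpv oaj ozxz amy kqkfi
Hunk 6: at line 6 remove [vpv] add [jsl,mewpc,eqabr] -> 13 lines: kxcuw srnvr yqk qsma dhyqu pcjr jsl mewpc eqabr oaj ozxz amy kqkfi
Hunk 7: at line 6 remove [mewpc,eqabr] add [luzrd] -> 12 lines: kxcuw srnvr yqk qsma dhyqu pcjr jsl luzrd oaj ozxz amy kqkfi
Final line count: 12

Answer: 12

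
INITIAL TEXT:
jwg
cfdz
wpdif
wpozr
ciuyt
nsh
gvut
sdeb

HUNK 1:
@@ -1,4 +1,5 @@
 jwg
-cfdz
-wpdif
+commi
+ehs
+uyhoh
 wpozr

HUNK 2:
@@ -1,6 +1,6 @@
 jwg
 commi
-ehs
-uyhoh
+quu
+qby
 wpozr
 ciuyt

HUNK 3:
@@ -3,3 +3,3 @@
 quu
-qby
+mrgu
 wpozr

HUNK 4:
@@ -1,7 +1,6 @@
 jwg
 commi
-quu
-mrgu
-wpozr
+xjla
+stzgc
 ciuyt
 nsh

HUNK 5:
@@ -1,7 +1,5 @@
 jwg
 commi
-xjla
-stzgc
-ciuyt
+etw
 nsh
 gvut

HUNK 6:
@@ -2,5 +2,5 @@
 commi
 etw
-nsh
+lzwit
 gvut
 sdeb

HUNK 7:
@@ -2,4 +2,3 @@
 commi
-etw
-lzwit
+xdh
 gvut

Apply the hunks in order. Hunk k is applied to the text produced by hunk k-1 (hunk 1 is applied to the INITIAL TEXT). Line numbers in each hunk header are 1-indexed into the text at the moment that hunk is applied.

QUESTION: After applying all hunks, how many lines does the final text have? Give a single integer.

Answer: 5

Derivation:
Hunk 1: at line 1 remove [cfdz,wpdif] add [commi,ehs,uyhoh] -> 9 lines: jwg commi ehs uyhoh wpozr ciuyt nsh gvut sdeb
Hunk 2: at line 1 remove [ehs,uyhoh] add [quu,qby] -> 9 lines: jwg commi quu qby wpozr ciuyt nsh gvut sdeb
Hunk 3: at line 3 remove [qby] add [mrgu] -> 9 lines: jwg commi quu mrgu wpozr ciuyt nsh gvut sdeb
Hunk 4: at line 1 remove [quu,mrgu,wpozr] add [xjla,stzgc] -> 8 lines: jwg commi xjla stzgc ciuyt nsh gvut sdeb
Hunk 5: at line 1 remove [xjla,stzgc,ciuyt] add [etw] -> 6 lines: jwg commi etw nsh gvut sdeb
Hunk 6: at line 2 remove [nsh] add [lzwit] -> 6 lines: jwg commi etw lzwit gvut sdeb
Hunk 7: at line 2 remove [etw,lzwit] add [xdh] -> 5 lines: jwg commi xdh gvut sdeb
Final line count: 5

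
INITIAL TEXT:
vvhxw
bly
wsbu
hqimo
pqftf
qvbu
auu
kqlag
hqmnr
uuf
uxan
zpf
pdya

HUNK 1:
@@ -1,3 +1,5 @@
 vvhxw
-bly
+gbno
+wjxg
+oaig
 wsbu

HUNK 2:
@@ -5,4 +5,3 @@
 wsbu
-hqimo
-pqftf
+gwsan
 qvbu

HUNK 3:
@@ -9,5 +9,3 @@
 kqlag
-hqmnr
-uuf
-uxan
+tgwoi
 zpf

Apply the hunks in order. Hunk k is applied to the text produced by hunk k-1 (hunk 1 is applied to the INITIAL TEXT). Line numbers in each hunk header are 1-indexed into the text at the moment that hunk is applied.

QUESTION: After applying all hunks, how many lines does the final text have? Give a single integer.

Hunk 1: at line 1 remove [bly] add [gbno,wjxg,oaig] -> 15 lines: vvhxw gbno wjxg oaig wsbu hqimo pqftf qvbu auu kqlag hqmnr uuf uxan zpf pdya
Hunk 2: at line 5 remove [hqimo,pqftf] add [gwsan] -> 14 lines: vvhxw gbno wjxg oaig wsbu gwsan qvbu auu kqlag hqmnr uuf uxan zpf pdya
Hunk 3: at line 9 remove [hqmnr,uuf,uxan] add [tgwoi] -> 12 lines: vvhxw gbno wjxg oaig wsbu gwsan qvbu auu kqlag tgwoi zpf pdya
Final line count: 12

Answer: 12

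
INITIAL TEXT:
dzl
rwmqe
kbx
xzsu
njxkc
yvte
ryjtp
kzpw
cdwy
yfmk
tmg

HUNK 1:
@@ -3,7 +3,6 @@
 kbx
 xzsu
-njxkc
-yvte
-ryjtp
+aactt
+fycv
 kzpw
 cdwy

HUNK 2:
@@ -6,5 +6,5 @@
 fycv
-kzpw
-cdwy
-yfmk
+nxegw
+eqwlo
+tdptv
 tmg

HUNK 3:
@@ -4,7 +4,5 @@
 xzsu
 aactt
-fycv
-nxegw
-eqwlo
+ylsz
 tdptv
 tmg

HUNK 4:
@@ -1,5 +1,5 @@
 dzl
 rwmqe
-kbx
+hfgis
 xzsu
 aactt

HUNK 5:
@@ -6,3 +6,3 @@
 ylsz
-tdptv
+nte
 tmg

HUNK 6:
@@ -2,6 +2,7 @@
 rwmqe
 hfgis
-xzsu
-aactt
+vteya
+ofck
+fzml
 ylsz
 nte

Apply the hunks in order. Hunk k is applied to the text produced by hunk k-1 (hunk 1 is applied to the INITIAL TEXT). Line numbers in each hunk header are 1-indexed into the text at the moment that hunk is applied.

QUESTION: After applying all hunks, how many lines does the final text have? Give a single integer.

Hunk 1: at line 3 remove [njxkc,yvte,ryjtp] add [aactt,fycv] -> 10 lines: dzl rwmqe kbx xzsu aactt fycv kzpw cdwy yfmk tmg
Hunk 2: at line 6 remove [kzpw,cdwy,yfmk] add [nxegw,eqwlo,tdptv] -> 10 lines: dzl rwmqe kbx xzsu aactt fycv nxegw eqwlo tdptv tmg
Hunk 3: at line 4 remove [fycv,nxegw,eqwlo] add [ylsz] -> 8 lines: dzl rwmqe kbx xzsu aactt ylsz tdptv tmg
Hunk 4: at line 1 remove [kbx] add [hfgis] -> 8 lines: dzl rwmqe hfgis xzsu aactt ylsz tdptv tmg
Hunk 5: at line 6 remove [tdptv] add [nte] -> 8 lines: dzl rwmqe hfgis xzsu aactt ylsz nte tmg
Hunk 6: at line 2 remove [xzsu,aactt] add [vteya,ofck,fzml] -> 9 lines: dzl rwmqe hfgis vteya ofck fzml ylsz nte tmg
Final line count: 9

Answer: 9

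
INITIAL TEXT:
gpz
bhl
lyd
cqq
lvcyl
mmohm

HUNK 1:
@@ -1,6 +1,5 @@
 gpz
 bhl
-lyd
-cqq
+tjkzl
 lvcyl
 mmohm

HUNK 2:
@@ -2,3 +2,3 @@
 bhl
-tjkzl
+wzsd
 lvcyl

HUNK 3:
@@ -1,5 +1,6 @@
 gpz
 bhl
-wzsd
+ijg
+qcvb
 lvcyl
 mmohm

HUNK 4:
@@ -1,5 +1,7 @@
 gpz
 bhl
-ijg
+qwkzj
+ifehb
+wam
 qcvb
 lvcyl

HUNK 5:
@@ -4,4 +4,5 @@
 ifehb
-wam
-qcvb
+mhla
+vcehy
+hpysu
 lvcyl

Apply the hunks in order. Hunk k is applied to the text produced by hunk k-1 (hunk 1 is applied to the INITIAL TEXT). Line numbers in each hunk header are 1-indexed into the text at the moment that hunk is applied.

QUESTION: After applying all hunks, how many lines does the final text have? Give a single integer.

Answer: 9

Derivation:
Hunk 1: at line 1 remove [lyd,cqq] add [tjkzl] -> 5 lines: gpz bhl tjkzl lvcyl mmohm
Hunk 2: at line 2 remove [tjkzl] add [wzsd] -> 5 lines: gpz bhl wzsd lvcyl mmohm
Hunk 3: at line 1 remove [wzsd] add [ijg,qcvb] -> 6 lines: gpz bhl ijg qcvb lvcyl mmohm
Hunk 4: at line 1 remove [ijg] add [qwkzj,ifehb,wam] -> 8 lines: gpz bhl qwkzj ifehb wam qcvb lvcyl mmohm
Hunk 5: at line 4 remove [wam,qcvb] add [mhla,vcehy,hpysu] -> 9 lines: gpz bhl qwkzj ifehb mhla vcehy hpysu lvcyl mmohm
Final line count: 9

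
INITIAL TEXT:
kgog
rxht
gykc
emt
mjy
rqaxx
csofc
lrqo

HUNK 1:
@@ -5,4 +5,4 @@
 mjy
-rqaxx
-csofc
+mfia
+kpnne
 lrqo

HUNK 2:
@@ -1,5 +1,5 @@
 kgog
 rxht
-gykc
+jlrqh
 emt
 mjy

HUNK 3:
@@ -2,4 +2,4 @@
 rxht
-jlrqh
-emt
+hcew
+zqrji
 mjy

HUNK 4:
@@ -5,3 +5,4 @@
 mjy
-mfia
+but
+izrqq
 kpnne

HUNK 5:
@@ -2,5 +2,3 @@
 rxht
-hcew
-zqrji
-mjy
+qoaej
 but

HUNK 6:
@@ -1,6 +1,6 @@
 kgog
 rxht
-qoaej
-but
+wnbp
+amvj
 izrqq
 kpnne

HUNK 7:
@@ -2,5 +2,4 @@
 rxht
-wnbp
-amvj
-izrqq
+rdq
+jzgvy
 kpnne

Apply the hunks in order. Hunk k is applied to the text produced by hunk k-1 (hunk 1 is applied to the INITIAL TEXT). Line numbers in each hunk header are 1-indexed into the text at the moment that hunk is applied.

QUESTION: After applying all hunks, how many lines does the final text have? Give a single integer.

Hunk 1: at line 5 remove [rqaxx,csofc] add [mfia,kpnne] -> 8 lines: kgog rxht gykc emt mjy mfia kpnne lrqo
Hunk 2: at line 1 remove [gykc] add [jlrqh] -> 8 lines: kgog rxht jlrqh emt mjy mfia kpnne lrqo
Hunk 3: at line 2 remove [jlrqh,emt] add [hcew,zqrji] -> 8 lines: kgog rxht hcew zqrji mjy mfia kpnne lrqo
Hunk 4: at line 5 remove [mfia] add [but,izrqq] -> 9 lines: kgog rxht hcew zqrji mjy but izrqq kpnne lrqo
Hunk 5: at line 2 remove [hcew,zqrji,mjy] add [qoaej] -> 7 lines: kgog rxht qoaej but izrqq kpnne lrqo
Hunk 6: at line 1 remove [qoaej,but] add [wnbp,amvj] -> 7 lines: kgog rxht wnbp amvj izrqq kpnne lrqo
Hunk 7: at line 2 remove [wnbp,amvj,izrqq] add [rdq,jzgvy] -> 6 lines: kgog rxht rdq jzgvy kpnne lrqo
Final line count: 6

Answer: 6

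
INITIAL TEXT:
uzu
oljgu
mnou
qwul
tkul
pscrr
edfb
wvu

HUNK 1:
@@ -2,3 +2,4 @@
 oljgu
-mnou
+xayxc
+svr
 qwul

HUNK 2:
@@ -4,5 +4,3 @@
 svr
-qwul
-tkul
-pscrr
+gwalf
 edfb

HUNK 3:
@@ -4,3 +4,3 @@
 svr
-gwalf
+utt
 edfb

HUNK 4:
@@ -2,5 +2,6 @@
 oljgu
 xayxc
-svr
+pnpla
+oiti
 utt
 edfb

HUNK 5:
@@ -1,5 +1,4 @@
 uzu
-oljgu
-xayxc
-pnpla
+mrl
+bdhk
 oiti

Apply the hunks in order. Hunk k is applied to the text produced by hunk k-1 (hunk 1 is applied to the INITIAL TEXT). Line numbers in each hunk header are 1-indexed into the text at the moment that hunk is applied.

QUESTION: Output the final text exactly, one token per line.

Hunk 1: at line 2 remove [mnou] add [xayxc,svr] -> 9 lines: uzu oljgu xayxc svr qwul tkul pscrr edfb wvu
Hunk 2: at line 4 remove [qwul,tkul,pscrr] add [gwalf] -> 7 lines: uzu oljgu xayxc svr gwalf edfb wvu
Hunk 3: at line 4 remove [gwalf] add [utt] -> 7 lines: uzu oljgu xayxc svr utt edfb wvu
Hunk 4: at line 2 remove [svr] add [pnpla,oiti] -> 8 lines: uzu oljgu xayxc pnpla oiti utt edfb wvu
Hunk 5: at line 1 remove [oljgu,xayxc,pnpla] add [mrl,bdhk] -> 7 lines: uzu mrl bdhk oiti utt edfb wvu

Answer: uzu
mrl
bdhk
oiti
utt
edfb
wvu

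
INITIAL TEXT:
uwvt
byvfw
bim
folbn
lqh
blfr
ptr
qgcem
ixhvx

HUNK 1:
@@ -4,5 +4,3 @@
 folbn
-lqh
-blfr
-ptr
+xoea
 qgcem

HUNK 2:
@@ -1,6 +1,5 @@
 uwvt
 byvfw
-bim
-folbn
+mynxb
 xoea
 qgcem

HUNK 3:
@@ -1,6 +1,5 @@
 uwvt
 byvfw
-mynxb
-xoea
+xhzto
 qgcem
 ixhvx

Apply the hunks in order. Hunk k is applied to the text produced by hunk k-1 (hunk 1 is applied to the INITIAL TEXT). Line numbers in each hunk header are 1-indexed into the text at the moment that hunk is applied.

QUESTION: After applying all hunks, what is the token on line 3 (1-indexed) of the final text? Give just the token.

Hunk 1: at line 4 remove [lqh,blfr,ptr] add [xoea] -> 7 lines: uwvt byvfw bim folbn xoea qgcem ixhvx
Hunk 2: at line 1 remove [bim,folbn] add [mynxb] -> 6 lines: uwvt byvfw mynxb xoea qgcem ixhvx
Hunk 3: at line 1 remove [mynxb,xoea] add [xhzto] -> 5 lines: uwvt byvfw xhzto qgcem ixhvx
Final line 3: xhzto

Answer: xhzto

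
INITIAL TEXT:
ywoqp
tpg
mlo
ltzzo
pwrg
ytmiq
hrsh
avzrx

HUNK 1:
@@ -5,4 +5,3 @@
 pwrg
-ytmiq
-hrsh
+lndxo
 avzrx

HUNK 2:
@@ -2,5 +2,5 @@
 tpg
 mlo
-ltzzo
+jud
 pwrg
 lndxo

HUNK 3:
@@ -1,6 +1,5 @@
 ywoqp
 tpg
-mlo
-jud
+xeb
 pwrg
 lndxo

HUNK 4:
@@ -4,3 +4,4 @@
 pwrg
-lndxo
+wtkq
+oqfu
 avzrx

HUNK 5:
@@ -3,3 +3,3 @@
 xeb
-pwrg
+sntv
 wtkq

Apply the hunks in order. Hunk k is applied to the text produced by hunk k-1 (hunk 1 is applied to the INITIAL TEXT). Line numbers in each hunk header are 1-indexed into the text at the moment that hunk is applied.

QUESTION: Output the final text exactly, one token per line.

Hunk 1: at line 5 remove [ytmiq,hrsh] add [lndxo] -> 7 lines: ywoqp tpg mlo ltzzo pwrg lndxo avzrx
Hunk 2: at line 2 remove [ltzzo] add [jud] -> 7 lines: ywoqp tpg mlo jud pwrg lndxo avzrx
Hunk 3: at line 1 remove [mlo,jud] add [xeb] -> 6 lines: ywoqp tpg xeb pwrg lndxo avzrx
Hunk 4: at line 4 remove [lndxo] add [wtkq,oqfu] -> 7 lines: ywoqp tpg xeb pwrg wtkq oqfu avzrx
Hunk 5: at line 3 remove [pwrg] add [sntv] -> 7 lines: ywoqp tpg xeb sntv wtkq oqfu avzrx

Answer: ywoqp
tpg
xeb
sntv
wtkq
oqfu
avzrx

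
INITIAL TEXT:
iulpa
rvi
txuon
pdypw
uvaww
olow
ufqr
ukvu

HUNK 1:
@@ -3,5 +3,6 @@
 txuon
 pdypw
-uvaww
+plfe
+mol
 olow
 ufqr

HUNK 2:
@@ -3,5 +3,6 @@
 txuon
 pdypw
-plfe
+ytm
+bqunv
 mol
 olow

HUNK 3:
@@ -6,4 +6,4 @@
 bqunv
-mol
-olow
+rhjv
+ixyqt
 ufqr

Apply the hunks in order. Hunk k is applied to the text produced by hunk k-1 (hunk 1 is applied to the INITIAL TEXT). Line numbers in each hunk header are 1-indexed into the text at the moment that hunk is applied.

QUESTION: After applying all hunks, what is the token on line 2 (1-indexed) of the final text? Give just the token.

Answer: rvi

Derivation:
Hunk 1: at line 3 remove [uvaww] add [plfe,mol] -> 9 lines: iulpa rvi txuon pdypw plfe mol olow ufqr ukvu
Hunk 2: at line 3 remove [plfe] add [ytm,bqunv] -> 10 lines: iulpa rvi txuon pdypw ytm bqunv mol olow ufqr ukvu
Hunk 3: at line 6 remove [mol,olow] add [rhjv,ixyqt] -> 10 lines: iulpa rvi txuon pdypw ytm bqunv rhjv ixyqt ufqr ukvu
Final line 2: rvi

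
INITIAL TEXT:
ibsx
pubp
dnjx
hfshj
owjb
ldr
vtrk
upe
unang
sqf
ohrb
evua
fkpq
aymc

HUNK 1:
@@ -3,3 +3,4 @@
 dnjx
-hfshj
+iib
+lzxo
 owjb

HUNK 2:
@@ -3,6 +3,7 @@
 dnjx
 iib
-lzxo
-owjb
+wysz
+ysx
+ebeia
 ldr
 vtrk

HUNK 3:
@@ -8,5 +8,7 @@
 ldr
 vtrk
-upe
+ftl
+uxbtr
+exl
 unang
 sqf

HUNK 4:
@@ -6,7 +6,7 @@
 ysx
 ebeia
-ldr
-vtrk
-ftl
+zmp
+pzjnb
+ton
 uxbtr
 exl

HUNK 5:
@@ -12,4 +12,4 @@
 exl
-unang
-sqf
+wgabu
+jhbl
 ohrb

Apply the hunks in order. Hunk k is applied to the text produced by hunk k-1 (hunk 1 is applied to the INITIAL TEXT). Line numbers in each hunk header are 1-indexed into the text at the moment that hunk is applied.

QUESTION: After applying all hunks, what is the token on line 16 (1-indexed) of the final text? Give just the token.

Answer: evua

Derivation:
Hunk 1: at line 3 remove [hfshj] add [iib,lzxo] -> 15 lines: ibsx pubp dnjx iib lzxo owjb ldr vtrk upe unang sqf ohrb evua fkpq aymc
Hunk 2: at line 3 remove [lzxo,owjb] add [wysz,ysx,ebeia] -> 16 lines: ibsx pubp dnjx iib wysz ysx ebeia ldr vtrk upe unang sqf ohrb evua fkpq aymc
Hunk 3: at line 8 remove [upe] add [ftl,uxbtr,exl] -> 18 lines: ibsx pubp dnjx iib wysz ysx ebeia ldr vtrk ftl uxbtr exl unang sqf ohrb evua fkpq aymc
Hunk 4: at line 6 remove [ldr,vtrk,ftl] add [zmp,pzjnb,ton] -> 18 lines: ibsx pubp dnjx iib wysz ysx ebeia zmp pzjnb ton uxbtr exl unang sqf ohrb evua fkpq aymc
Hunk 5: at line 12 remove [unang,sqf] add [wgabu,jhbl] -> 18 lines: ibsx pubp dnjx iib wysz ysx ebeia zmp pzjnb ton uxbtr exl wgabu jhbl ohrb evua fkpq aymc
Final line 16: evua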